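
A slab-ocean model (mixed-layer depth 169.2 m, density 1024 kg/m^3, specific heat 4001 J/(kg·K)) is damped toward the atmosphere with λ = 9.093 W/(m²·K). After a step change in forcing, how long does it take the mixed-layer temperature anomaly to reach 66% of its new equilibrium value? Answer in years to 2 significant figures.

2.6 years

Areal heat capacity C = ρ c_p D = 1024 × 4001 × 169.2 = 6.93×10^8 J m⁻² K⁻¹.
τ = C / λ = 6.93×10^8 / 9.093 = 7.62×10^7 s.
Fraction reached: 1 − e^(−t/τ) = 0.66 ⇒ t = −τ ln(1 − 0.66) = τ × 1.08.
t = 8.22×10^7 s = 2.61 years.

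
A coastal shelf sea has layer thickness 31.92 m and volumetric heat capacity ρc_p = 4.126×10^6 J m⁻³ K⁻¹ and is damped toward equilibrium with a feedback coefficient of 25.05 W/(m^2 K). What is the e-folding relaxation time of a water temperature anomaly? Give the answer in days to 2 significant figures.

Areal heat capacity C = ρc_p × D = 4.126×10^6 × 31.92 = 1.32×10^8 J m⁻² K⁻¹.
Relaxation time τ = C / λ = 1.32×10^8 / 25.05 = 5.26×10^6 s.
In days: 5.26×10^6 s / (86400 s/day) = 60.9 days.

61 days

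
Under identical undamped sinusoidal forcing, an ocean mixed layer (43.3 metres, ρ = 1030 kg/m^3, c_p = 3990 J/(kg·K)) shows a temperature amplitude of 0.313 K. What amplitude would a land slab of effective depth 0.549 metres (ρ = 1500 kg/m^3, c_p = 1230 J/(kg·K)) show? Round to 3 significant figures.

55.0 K

C_ocean = 1.78×10^8 J/(m²·K); C_land = 1.01×10^6 J/(m²·K).
A ∝ 1/C ⇒ A_land = A_ocean × C_ocean/C_land = 0.313 × 176 = 55.0 K.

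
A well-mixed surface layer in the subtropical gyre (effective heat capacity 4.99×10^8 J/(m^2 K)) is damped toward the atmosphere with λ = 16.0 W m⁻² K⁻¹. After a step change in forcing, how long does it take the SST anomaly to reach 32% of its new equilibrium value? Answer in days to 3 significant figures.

Areal heat capacity C = 4.99×10^8 J/(m^2 K) (given).
τ = C / λ = 4.99×10^8 / 16.0 = 3.12×10^7 s.
Fraction reached: 1 − e^(−t/τ) = 0.32 ⇒ t = −τ ln(1 − 0.32) = τ × 0.386.
t = 1.20×10^7 s = 139 days.

139 days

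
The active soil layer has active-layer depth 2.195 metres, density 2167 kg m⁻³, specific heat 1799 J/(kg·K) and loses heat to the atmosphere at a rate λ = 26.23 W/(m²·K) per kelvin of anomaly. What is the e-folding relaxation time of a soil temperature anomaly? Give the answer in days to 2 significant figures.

Areal heat capacity C = ρ c_p D = 2167 × 1799 × 2.195 = 8.56×10^6 J/(m^2 K).
Relaxation time τ = C / λ = 8.56×10^6 / 26.23 = 3.26×10^5 s.
In days: 3.26×10^5 s / (86400 s/day) = 3.78 days.

3.8 days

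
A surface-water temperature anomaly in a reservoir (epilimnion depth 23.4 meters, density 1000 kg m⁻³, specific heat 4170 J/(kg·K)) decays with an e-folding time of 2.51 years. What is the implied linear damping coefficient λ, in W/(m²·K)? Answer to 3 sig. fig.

1.23

Areal heat capacity C = ρ c_p D = 1000 × 4170 × 23.4 = 9.76×10^7 J/(m²·K).
τ = 2.51 years = 7.92×10^7 s.
λ = C / τ = 9.76×10^7 / 7.92×10^7 = 1.23 W/(m²·K).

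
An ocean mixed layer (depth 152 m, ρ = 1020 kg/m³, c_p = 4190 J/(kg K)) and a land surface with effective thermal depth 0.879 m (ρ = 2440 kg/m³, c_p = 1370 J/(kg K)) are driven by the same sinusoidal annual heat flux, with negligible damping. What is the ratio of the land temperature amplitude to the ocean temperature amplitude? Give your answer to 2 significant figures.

C_ocean = 1020 × 4190 × 152 = 6.50×10^8 J/(m²·K).
C_land = 2440 × 1370 × 0.879 = 2.94×10^6 J/(m²·K).
Undamped amplitude ∝ 1/C, so A_land/A_ocean = C_ocean/C_land = 221.

220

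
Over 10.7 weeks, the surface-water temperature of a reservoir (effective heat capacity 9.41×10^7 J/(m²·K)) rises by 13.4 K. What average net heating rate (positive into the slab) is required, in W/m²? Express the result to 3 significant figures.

Areal heat capacity C = 9.41×10^7 J/(m²·K) (given).
Required heat per unit area: Q = C ΔT = 9.41×10^7 × 13.4 = 1.26×10^9 J/m².
Flux F = Q / Δt = 1.26×10^9 / 6.47×10^6 s = 195 W/m².

195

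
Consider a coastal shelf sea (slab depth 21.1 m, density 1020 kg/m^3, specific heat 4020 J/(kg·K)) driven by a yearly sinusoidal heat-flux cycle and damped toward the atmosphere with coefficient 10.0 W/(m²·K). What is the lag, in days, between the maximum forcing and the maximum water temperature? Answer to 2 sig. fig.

61 days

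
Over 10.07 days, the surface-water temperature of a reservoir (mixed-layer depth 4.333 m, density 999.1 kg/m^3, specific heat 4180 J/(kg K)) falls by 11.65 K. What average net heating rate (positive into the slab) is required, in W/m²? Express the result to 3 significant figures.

Areal heat capacity C = ρ c_p D = 999.1 × 4180 × 4.333 = 1.81×10^7 J/(m^2 K).
Required heat per unit area: Q = C ΔT = 1.81×10^7 × -11.65 = -2.11×10^8 J/m².
Flux F = Q / Δt = -2.11×10^8 / 8.70×10^5 s = -242 W/m².

-242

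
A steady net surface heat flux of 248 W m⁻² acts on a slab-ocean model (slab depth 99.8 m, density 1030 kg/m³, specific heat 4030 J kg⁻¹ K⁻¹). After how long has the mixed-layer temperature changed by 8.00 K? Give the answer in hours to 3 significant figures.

Areal heat capacity C = ρ c_p D = 1030 × 4030 × 99.8 = 4.14×10^8 J/(m²·K).
Time required: Δt = C ΔT / F = 4.14×10^8 × 8.00 / 248 = 1.34×10^7 s.
In hours: 1.34×10^7 s / (3600 s/hour) = 3710 hours.

3710 hours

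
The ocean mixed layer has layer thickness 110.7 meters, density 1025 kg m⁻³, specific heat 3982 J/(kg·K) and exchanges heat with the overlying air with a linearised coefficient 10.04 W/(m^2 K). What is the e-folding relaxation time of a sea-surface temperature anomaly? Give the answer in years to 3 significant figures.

1.43 years

Areal heat capacity C = ρ c_p D = 1025 × 3982 × 110.7 = 4.52×10^8 J m⁻² K⁻¹.
Relaxation time τ = C / λ = 4.52×10^8 / 10.04 = 4.50×10^7 s.
In years: 4.50×10^7 s / (3.156×10^7 s/year) = 1.43 years.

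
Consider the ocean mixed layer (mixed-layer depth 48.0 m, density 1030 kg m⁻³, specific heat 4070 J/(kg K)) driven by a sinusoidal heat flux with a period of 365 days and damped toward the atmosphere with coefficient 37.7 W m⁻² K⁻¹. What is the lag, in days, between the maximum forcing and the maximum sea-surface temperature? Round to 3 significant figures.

47.4 days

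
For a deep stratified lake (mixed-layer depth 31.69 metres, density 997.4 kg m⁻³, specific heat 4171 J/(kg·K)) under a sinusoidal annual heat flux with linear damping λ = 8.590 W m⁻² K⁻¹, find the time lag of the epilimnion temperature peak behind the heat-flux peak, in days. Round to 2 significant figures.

73 days

Areal heat capacity C = ρ c_p D = 997.4 × 4171 × 31.69 = 1.32×10^8 J/(m^2 K).
ω = 2π / 3.15×10^7 s = 1.99×10^-7 s⁻¹.
Phase lag φ = arctan(Cω/λ) = arctan(26.3/8.590) = 1.25 rad.
Time lag = φ / ω = 1.25 / 1.99×10^-7 = 6.30×10^6 s = 72.9 days.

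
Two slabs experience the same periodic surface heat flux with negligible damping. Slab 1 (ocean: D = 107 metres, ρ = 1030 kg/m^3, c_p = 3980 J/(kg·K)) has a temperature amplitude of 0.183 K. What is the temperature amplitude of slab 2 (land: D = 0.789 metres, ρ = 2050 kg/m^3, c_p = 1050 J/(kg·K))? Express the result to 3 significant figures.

47.3 K

C_ocean = 4.39×10^8 J/(m²·K); C_land = 1.70×10^6 J/(m²·K).
A ∝ 1/C ⇒ A_land = A_ocean × C_ocean/C_land = 0.183 × 258 = 47.3 K.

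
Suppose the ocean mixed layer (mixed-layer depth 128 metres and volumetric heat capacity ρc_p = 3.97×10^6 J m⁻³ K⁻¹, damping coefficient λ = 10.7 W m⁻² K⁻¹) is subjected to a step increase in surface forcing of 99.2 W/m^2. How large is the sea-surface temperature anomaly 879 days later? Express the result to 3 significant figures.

Areal heat capacity C = ρc_p × D = 3.97×10^6 × 128 = 5.08×10^8 J/(m²·K).
τ = C / λ = 5.08×10^8 / 10.7 = 4.75×10^7 s.
Equilibrium anomaly ΔT_eq = F / λ = 99.2 / 10.7 = 9.27 K.
t = 879 days = 7.59×10^7 s, so t/τ = 1.60.
ΔT(t) = ΔT_eq (1 − e^(−t/τ)) = 9.27 × (1 − e^−1.60) = 7.40 K.

7.40 K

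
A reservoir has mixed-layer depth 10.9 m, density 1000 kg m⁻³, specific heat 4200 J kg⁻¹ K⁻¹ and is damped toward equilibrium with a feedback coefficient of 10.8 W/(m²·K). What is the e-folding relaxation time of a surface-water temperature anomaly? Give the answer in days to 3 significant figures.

49.1 days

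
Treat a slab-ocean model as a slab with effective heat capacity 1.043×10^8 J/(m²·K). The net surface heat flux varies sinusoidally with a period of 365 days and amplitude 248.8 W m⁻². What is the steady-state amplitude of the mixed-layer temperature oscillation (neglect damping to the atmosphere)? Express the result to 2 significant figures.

12 K

Areal heat capacity C = 1.043×10^8 J/(m²·K) (given).
Angular frequency ω = 2π / T = 2π / 3.15×10^7 s = 1.99×10^-7 s⁻¹.
Cω = 1.04×10^8 × 1.99×10^-7 = 20.8 W/(m²·K).
Amplitude A = F₀ / (Cω) = 248.8 / 20.8 = 12.0 K.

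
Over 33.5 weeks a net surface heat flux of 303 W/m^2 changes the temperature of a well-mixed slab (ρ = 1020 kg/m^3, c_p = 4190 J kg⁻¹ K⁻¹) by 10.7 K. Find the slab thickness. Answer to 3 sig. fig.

Heat input Q = F Δt = 303 × 2.03×10^7 s = 6.14×10^9 J/m².
Required areal heat capacity C = Q / ΔT = 5.74×10^8 J/(m²·K).
Depth D = C / (ρ c_p) = 5.74×10^8 / (1020 × 4190) = 134 m.

134 m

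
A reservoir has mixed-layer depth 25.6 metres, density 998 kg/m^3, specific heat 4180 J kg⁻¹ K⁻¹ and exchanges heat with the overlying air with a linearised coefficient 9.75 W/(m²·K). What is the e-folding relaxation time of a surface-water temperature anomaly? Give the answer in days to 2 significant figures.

Areal heat capacity C = ρ c_p D = 998 × 4180 × 25.6 = 1.07×10^8 J/(m²·K).
Relaxation time τ = C / λ = 1.07×10^8 / 9.75 = 1.10×10^7 s.
In days: 1.10×10^7 s / (86400 s/day) = 127 days.

130 days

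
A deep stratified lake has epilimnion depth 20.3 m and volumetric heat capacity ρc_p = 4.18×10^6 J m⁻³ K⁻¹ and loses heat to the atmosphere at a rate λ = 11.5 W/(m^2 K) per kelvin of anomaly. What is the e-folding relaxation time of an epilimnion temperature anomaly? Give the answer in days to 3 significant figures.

Areal heat capacity C = ρc_p × D = 4.18×10^6 × 20.3 = 8.49×10^7 J/(m²·K).
Relaxation time τ = C / λ = 8.49×10^7 / 11.5 = 7.38×10^6 s.
In days: 7.38×10^6 s / (86400 s/day) = 85.4 days.

85.4 days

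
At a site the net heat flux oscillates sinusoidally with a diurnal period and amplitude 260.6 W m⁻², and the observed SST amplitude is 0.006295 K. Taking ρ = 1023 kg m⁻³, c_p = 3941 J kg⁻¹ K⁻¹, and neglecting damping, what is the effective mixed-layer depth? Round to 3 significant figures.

ω = 2π / 86400 s = 7.27×10^-5 s⁻¹.
Required C = F₀ / (A ω) = 260.6 / (0.006295 × 7.27×10^-5) = 5.69×10^8 J/(m²·K).
D = C / (ρ c_p) = 5.69×10^8 / (1023 × 3941) = 141 m.

141 m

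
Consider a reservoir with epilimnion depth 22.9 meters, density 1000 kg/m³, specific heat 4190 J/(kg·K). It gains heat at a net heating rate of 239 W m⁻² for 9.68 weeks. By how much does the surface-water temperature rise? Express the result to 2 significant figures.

Areal heat capacity C = ρ c_p D = 1000 × 4190 × 22.9 = 9.60×10^7 J m⁻² K⁻¹.
Net heat input Q = F Δt = 239 × (9.68 weeks × 6.048×10^5 s/week) = 1.40×10^9 J/m².
ΔT = Q / C = 1.40×10^9 / 9.60×10^7 = 14.6 K.

15 K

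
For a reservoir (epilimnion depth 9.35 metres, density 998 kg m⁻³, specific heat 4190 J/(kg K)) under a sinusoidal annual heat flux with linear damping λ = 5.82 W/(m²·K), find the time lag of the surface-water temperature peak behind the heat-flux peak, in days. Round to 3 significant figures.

54.0 days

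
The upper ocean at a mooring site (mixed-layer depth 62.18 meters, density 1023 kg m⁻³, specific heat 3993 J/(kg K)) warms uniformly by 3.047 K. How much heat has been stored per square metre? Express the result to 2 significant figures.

Areal heat capacity C = ρ c_p D = 1023 × 3993 × 62.18 = 2.54×10^8 J m⁻² K⁻¹.
ΔQ = C ΔT = 2.54×10^8 × 3.047 = 7.74×10^8 J/m².

7.7×10^8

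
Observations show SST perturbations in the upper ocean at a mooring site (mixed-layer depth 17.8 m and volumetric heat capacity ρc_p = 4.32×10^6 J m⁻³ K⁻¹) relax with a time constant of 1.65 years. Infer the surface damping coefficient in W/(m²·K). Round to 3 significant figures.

Areal heat capacity C = ρc_p × D = 4.32×10^6 × 17.8 = 7.69×10^7 J m⁻² K⁻¹.
τ = 1.65 years = 5.21×10^7 s.
λ = C / τ = 7.69×10^7 / 5.21×10^7 = 1.48 W/(m²·K).

1.48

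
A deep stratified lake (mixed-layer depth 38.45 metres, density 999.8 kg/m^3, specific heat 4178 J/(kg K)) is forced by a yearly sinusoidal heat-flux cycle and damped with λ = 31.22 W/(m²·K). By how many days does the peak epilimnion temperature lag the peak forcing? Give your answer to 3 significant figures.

46.3 days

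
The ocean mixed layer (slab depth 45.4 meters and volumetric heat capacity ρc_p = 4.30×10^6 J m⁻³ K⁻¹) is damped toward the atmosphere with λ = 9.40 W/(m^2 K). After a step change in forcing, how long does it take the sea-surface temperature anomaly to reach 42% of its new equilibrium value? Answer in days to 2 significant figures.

Areal heat capacity C = ρc_p × D = 4.30×10^6 × 45.4 = 1.95×10^8 J/(m^2 K).
τ = C / λ = 1.95×10^8 / 9.40 = 2.08×10^7 s.
Fraction reached: 1 − e^(−t/τ) = 0.42 ⇒ t = −τ ln(1 − 0.42) = τ × 0.545.
t = 1.13×10^7 s = 131 days.

130 days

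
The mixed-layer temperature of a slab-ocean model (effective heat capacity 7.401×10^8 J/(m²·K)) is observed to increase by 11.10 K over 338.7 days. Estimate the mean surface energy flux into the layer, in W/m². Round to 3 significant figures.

281

Areal heat capacity C = 7.401×10^8 J/(m²·K) (given).
Required heat per unit area: Q = C ΔT = 7.40×10^8 × 11.10 = 8.22×10^9 J/m².
Flux F = Q / Δt = 8.22×10^9 / 2.93×10^7 s = 281 W/m².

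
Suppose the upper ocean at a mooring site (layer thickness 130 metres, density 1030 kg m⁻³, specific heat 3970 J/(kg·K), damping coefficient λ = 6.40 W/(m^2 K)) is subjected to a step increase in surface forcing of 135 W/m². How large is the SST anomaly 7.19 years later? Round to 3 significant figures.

19.7 K

Areal heat capacity C = ρ c_p D = 1030 × 3970 × 130 = 5.32×10^8 J m⁻² K⁻¹.
τ = C / λ = 5.32×10^8 / 6.40 = 8.31×10^7 s.
Equilibrium anomaly ΔT_eq = F / λ = 135 / 6.40 = 21.1 K.
t = 7.19 years = 2.27×10^8 s, so t/τ = 2.73.
ΔT(t) = ΔT_eq (1 − e^(−t/τ)) = 21.1 × (1 − e^−2.73) = 19.7 K.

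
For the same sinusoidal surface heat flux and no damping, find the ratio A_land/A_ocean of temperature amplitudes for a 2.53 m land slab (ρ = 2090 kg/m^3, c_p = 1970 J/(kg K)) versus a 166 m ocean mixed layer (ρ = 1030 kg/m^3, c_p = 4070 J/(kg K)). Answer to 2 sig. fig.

67

C_ocean = 1030 × 4070 × 166 = 6.96×10^8 J/(m²·K).
C_land = 2090 × 1970 × 2.53 = 1.04×10^7 J/(m²·K).
Undamped amplitude ∝ 1/C, so A_land/A_ocean = C_ocean/C_land = 66.8.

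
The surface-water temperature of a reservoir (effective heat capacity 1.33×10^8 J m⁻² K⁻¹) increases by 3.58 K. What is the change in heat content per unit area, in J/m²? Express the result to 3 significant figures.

4.76×10^8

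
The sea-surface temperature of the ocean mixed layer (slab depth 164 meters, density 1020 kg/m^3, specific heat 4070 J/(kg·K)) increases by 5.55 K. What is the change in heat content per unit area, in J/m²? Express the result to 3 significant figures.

3.78×10^9

Areal heat capacity C = ρ c_p D = 1020 × 4070 × 164 = 6.81×10^8 J m⁻² K⁻¹.
ΔQ = C ΔT = 6.81×10^8 × 5.55 = 3.78×10^9 J/m².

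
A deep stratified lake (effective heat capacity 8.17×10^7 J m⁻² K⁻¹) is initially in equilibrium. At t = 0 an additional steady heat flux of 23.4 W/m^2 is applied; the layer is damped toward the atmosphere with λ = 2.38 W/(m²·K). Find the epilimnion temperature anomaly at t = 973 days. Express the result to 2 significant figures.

Areal heat capacity C = 8.17×10^7 J m⁻² K⁻¹ (given).
τ = C / λ = 8.17×10^7 / 2.38 = 3.43×10^7 s.
Equilibrium anomaly ΔT_eq = F / λ = 23.4 / 2.38 = 9.83 K.
t = 973 days = 8.41×10^7 s, so t/τ = 2.45.
ΔT(t) = ΔT_eq (1 − e^(−t/τ)) = 9.83 × (1 − e^−2.45) = 8.98 K.

9.0 K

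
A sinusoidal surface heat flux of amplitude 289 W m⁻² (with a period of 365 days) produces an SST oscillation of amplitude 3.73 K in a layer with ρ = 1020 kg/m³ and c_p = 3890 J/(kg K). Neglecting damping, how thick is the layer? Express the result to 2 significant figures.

98 m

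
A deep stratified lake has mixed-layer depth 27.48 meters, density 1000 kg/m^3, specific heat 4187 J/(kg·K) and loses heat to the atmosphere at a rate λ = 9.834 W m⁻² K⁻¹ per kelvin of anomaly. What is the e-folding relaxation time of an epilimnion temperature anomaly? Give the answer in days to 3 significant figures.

135 days

Areal heat capacity C = ρ c_p D = 1000 × 4187 × 27.48 = 1.15×10^8 J/(m²·K).
Relaxation time τ = C / λ = 1.15×10^8 / 9.834 = 1.17×10^7 s.
In days: 1.17×10^7 s / (86400 s/day) = 135 days.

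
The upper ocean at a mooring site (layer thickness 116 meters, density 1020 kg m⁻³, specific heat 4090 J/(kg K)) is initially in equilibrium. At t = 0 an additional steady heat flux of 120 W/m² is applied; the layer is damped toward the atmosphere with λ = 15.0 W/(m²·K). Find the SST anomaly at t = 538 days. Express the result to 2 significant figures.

6.1 K

Areal heat capacity C = ρ c_p D = 1020 × 4090 × 116 = 4.84×10^8 J/(m²·K).
τ = C / λ = 4.84×10^8 / 15.0 = 3.23×10^7 s.
Equilibrium anomaly ΔT_eq = F / λ = 120 / 15.0 = 8.00 K.
t = 538 days = 4.65×10^7 s, so t/τ = 1.44.
ΔT(t) = ΔT_eq (1 − e^(−t/τ)) = 8.00 × (1 − e^−1.44) = 6.11 K.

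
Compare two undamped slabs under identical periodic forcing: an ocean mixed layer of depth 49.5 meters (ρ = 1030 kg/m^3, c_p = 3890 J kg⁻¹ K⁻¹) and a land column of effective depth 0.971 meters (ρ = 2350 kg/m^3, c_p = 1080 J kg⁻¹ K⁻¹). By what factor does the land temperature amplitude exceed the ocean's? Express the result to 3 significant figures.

80.5

C_ocean = 1030 × 3890 × 49.5 = 1.98×10^8 J/(m²·K).
C_land = 2350 × 1080 × 0.971 = 2.46×10^6 J/(m²·K).
Undamped amplitude ∝ 1/C, so A_land/A_ocean = C_ocean/C_land = 80.5.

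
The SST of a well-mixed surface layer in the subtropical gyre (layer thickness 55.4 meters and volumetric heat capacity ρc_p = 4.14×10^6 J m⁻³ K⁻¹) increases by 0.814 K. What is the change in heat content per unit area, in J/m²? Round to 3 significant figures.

1.87×10^8

Areal heat capacity C = ρc_p × D = 4.14×10^6 × 55.4 = 2.29×10^8 J/(m²·K).
ΔQ = C ΔT = 2.29×10^8 × 0.814 = 1.87×10^8 J/m².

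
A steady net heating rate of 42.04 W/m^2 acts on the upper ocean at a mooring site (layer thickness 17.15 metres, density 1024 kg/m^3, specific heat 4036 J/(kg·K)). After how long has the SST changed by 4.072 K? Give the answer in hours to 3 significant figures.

Areal heat capacity C = ρ c_p D = 1024 × 4036 × 17.15 = 7.09×10^7 J/(m^2 K).
Time required: Δt = C ΔT / F = 7.09×10^7 × 4.072 / 42.04 = 6.87×10^6 s.
In hours: 6.87×10^6 s / (3600 s/hour) = 1910 hours.

1910 hours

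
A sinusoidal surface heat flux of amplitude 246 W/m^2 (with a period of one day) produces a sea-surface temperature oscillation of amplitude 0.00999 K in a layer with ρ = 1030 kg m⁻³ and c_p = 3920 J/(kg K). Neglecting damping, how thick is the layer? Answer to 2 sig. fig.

84 m

ω = 2π / 86400 s = 7.27×10^-5 s⁻¹.
Required C = F₀ / (A ω) = 246 / (0.00999 × 7.27×10^-5) = 3.39×10^8 J/(m²·K).
D = C / (ρ c_p) = 3.39×10^8 / (1030 × 3920) = 83.9 m.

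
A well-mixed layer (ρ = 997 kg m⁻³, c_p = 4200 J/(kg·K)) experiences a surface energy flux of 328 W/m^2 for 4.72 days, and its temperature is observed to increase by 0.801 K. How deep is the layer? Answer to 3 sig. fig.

Heat input Q = F Δt = 328 × 4.08×10^5 s = 1.34×10^8 J/m².
Required areal heat capacity C = Q / ΔT = 1.67×10^8 J/(m²·K).
Depth D = C / (ρ c_p) = 1.67×10^8 / (997 × 4200) = 39.9 m.

39.9 m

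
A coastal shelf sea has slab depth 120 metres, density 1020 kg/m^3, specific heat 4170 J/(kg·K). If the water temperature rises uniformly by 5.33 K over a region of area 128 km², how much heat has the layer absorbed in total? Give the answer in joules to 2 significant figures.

Areal heat capacity C = ρ c_p D = 1020 × 4170 × 120 = 5.10×10^8 J/(m²·K).
Heat per unit area: q = C ΔT = 5.10×10^8 × 5.33 = 2.72×10^9 J/m².
Total heat: Q = q × A = 2.72×10^9 × (128 × 10⁶ m²) = 3.48×10^17 J.

3.5×10^17 J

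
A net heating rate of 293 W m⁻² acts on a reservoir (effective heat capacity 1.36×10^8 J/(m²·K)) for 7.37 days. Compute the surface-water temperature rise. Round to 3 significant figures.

Areal heat capacity C = 1.36×10^8 J/(m²·K) (given).
Net heat input Q = F Δt = 293 × (7.37 days × 86400 s/day) = 1.87×10^8 J/m².
ΔT = Q / C = 1.87×10^8 / 1.36×10^8 = 1.37 K.

1.37 K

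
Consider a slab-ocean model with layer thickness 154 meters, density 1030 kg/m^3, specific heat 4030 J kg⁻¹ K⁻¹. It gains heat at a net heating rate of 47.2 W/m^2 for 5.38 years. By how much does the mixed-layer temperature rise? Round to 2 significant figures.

Areal heat capacity C = ρ c_p D = 1030 × 4030 × 154 = 6.39×10^8 J/(m^2 K).
Net heat input Q = F Δt = 47.2 × (5.38 years × 3.156×10^7 s/year) = 8.01×10^9 J/m².
ΔT = Q / C = 8.01×10^9 / 6.39×10^8 = 12.5 K.

13 K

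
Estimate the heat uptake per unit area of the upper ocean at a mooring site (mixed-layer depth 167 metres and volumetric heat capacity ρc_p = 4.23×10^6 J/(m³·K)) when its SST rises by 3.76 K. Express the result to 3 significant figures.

2.66×10^9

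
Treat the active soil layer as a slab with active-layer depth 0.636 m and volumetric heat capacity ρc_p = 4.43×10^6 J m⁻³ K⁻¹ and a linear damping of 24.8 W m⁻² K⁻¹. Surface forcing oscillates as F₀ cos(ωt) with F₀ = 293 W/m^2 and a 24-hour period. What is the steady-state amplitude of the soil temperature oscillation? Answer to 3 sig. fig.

1.42 K

Areal heat capacity C = ρc_p × D = 4.43×10^6 × 0.636 = 2.82×10^6 J m⁻² K⁻¹.
Angular frequency ω = 2π / T = 2π / 86400 s = 7.27×10^-5 s⁻¹.
√((Cω)² + λ²) = √((205)² + 24.8²) = 206 W/(m²·K).
Amplitude A = F₀ / √((Cω)²+λ²) = 293 / 206 = 1.42 K.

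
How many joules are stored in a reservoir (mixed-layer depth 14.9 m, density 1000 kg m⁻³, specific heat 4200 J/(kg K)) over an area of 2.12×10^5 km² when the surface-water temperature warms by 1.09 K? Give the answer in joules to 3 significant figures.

1.45×10^19 J

Areal heat capacity C = ρ c_p D = 1000 × 4200 × 14.9 = 6.26×10^7 J/(m²·K).
Heat per unit area: q = C ΔT = 6.26×10^7 × 1.09 = 6.82×10^7 J/m².
Total heat: Q = q × A = 6.82×10^7 × (2.12×10^5 × 10⁶ m²) = 1.45×10^19 J.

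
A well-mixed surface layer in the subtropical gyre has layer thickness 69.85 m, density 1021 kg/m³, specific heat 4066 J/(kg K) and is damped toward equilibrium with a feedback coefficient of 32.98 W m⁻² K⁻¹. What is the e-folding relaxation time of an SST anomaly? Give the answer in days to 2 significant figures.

Areal heat capacity C = ρ c_p D = 1021 × 4066 × 69.85 = 2.90×10^8 J/(m^2 K).
Relaxation time τ = C / λ = 2.90×10^8 / 32.98 = 8.79×10^6 s.
In days: 8.79×10^6 s / (86400 s/day) = 102 days.

100 days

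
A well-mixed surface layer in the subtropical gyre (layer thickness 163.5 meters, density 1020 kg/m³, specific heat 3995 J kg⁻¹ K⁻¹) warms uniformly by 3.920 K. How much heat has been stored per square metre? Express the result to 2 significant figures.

2.6×10^9

Areal heat capacity C = ρ c_p D = 1020 × 3995 × 163.5 = 6.66×10^8 J m⁻² K⁻¹.
ΔQ = C ΔT = 6.66×10^8 × 3.920 = 2.61×10^9 J/m².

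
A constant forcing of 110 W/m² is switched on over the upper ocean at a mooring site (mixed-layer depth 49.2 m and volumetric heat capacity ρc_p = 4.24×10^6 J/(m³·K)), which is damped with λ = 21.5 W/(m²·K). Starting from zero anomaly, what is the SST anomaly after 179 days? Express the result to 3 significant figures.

Areal heat capacity C = ρc_p × D = 4.24×10^6 × 49.2 = 2.09×10^8 J m⁻² K⁻¹.
τ = C / λ = 2.09×10^8 / 21.5 = 9.70×10^6 s.
Equilibrium anomaly ΔT_eq = F / λ = 110 / 21.5 = 5.12 K.
t = 179 days = 1.55×10^7 s, so t/τ = 1.59.
ΔT(t) = ΔT_eq (1 − e^(−t/τ)) = 5.12 × (1 − e^−1.59) = 4.08 K.

4.08 K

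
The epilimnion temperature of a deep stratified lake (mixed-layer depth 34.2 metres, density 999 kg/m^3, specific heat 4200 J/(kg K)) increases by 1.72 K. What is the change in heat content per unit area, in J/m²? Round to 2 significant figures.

2.5×10^8

Areal heat capacity C = ρ c_p D = 999 × 4200 × 34.2 = 1.43×10^8 J/(m^2 K).
ΔQ = C ΔT = 1.43×10^8 × 1.72 = 2.47×10^8 J/m².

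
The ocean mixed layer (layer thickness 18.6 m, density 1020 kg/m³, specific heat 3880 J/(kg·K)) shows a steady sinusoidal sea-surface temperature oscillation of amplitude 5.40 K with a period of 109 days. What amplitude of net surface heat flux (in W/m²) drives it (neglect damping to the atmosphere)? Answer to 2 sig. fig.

270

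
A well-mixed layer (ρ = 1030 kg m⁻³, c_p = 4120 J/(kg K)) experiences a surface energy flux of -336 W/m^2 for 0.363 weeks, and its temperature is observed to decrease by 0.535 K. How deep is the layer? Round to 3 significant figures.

Heat input Q = F Δt = -336 × 2.20×10^5 s = -7.38×10^7 J/m².
Required areal heat capacity C = Q / ΔT = 1.38×10^8 J/(m²·K).
Depth D = C / (ρ c_p) = 1.38×10^8 / (1030 × 4120) = 32.5 m.

32.5 m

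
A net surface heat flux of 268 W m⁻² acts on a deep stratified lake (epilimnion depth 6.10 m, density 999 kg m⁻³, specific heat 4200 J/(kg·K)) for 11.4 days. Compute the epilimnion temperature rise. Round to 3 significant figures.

10.3 K

Areal heat capacity C = ρ c_p D = 999 × 4200 × 6.10 = 2.56×10^7 J/(m²·K).
Net heat input Q = F Δt = 268 × (11.4 days × 86400 s/day) = 2.64×10^8 J/m².
ΔT = Q / C = 2.64×10^8 / 2.56×10^7 = 10.3 K.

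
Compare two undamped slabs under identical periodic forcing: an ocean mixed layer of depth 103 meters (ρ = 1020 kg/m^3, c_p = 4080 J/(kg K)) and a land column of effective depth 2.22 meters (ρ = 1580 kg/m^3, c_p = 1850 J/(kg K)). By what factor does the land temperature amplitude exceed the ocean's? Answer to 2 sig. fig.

C_ocean = 1020 × 4080 × 103 = 4.29×10^8 J/(m²·K).
C_land = 1580 × 1850 × 2.22 = 6.49×10^6 J/(m²·K).
Undamped amplitude ∝ 1/C, so A_land/A_ocean = C_ocean/C_land = 66.1.

66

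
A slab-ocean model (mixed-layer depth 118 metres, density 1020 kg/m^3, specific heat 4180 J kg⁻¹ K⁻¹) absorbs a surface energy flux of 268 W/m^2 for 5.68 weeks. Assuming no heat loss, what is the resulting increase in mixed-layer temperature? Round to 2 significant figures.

Areal heat capacity C = ρ c_p D = 1020 × 4180 × 118 = 5.03×10^8 J/(m²·K).
Net heat input Q = F Δt = 268 × (5.68 weeks × 6.048×10^5 s/week) = 9.21×10^8 J/m².
ΔT = Q / C = 9.21×10^8 / 5.03×10^8 = 1.83 K.

1.8 K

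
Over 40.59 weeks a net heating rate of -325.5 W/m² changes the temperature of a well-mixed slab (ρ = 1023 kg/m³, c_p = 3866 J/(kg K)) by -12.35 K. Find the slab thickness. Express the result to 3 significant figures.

Heat input Q = F Δt = -325.5 × 2.45×10^7 s = -7.99×10^9 J/m².
Required areal heat capacity C = Q / ΔT = 6.47×10^8 J/(m²·K).
Depth D = C / (ρ c_p) = 6.47×10^8 / (1023 × 3866) = 164 m.

164 m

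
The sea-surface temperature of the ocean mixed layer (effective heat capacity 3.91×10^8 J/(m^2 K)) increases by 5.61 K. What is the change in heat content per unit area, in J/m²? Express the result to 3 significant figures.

Areal heat capacity C = 3.91×10^8 J/(m^2 K) (given).
ΔQ = C ΔT = 3.91×10^8 × 5.61 = 2.19×10^9 J/m².

2.19×10^9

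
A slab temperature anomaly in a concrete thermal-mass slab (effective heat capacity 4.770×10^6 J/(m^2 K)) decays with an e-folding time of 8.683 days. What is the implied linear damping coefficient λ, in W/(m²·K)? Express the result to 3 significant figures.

6.36

Areal heat capacity C = 4.770×10^6 J/(m^2 K) (given).
τ = 8.683 days = 7.50×10^5 s.
λ = C / τ = 4.77×10^6 / 7.50×10^5 = 6.36 W/(m²·K).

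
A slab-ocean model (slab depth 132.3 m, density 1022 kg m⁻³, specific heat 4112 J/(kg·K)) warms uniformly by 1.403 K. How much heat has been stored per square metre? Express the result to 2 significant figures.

Areal heat capacity C = ρ c_p D = 1022 × 4112 × 132.3 = 5.56×10^8 J/(m²·K).
ΔQ = C ΔT = 5.56×10^8 × 1.403 = 7.80×10^8 J/m².

7.8×10^8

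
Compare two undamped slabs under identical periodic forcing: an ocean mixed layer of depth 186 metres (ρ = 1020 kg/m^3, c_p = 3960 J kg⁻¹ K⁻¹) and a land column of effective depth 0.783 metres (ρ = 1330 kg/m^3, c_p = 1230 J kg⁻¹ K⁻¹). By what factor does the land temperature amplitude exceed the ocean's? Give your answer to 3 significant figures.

587

C_ocean = 1020 × 3960 × 186 = 7.51×10^8 J/(m²·K).
C_land = 1330 × 1230 × 0.783 = 1.28×10^6 J/(m²·K).
Undamped amplitude ∝ 1/C, so A_land/A_ocean = C_ocean/C_land = 587.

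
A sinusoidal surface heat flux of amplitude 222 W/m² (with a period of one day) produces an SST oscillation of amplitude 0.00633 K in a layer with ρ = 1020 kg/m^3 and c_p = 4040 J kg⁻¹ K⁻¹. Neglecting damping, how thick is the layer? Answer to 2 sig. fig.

120 m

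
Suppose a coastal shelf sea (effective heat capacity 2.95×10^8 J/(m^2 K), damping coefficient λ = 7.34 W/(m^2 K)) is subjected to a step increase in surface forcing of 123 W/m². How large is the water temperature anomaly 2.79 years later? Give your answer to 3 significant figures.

Areal heat capacity C = 2.95×10^8 J/(m^2 K) (given).
τ = C / λ = 2.95×10^8 / 7.34 = 4.02×10^7 s.
Equilibrium anomaly ΔT_eq = F / λ = 123 / 7.34 = 16.8 K.
t = 2.79 years = 8.80×10^7 s, so t/τ = 2.19.
ΔT(t) = ΔT_eq (1 − e^(−t/τ)) = 16.8 × (1 − e^−2.19) = 14.9 K.

14.9 K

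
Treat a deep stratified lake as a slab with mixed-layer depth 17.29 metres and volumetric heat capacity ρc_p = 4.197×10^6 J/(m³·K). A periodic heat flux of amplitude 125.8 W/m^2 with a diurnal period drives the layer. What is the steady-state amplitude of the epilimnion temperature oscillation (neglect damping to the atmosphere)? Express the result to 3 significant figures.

0.0238 K

Areal heat capacity C = ρc_p × D = 4.197×10^6 × 17.29 = 7.26×10^7 J m⁻² K⁻¹.
Angular frequency ω = 2π / T = 2π / 86400 s = 7.27×10^-5 s⁻¹.
Cω = 7.26×10^7 × 7.27×10^-5 = 5280 W/(m²·K).
Amplitude A = F₀ / (Cω) = 125.8 / 5280 = 0.0238 K.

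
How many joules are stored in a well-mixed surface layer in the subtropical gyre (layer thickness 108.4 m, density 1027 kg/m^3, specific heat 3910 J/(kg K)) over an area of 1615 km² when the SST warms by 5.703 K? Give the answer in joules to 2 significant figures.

Areal heat capacity C = ρ c_p D = 1027 × 3910 × 108.4 = 4.35×10^8 J/(m²·K).
Heat per unit area: q = C ΔT = 4.35×10^8 × 5.703 = 2.48×10^9 J/m².
Total heat: Q = q × A = 2.48×10^9 × (1615 × 10⁶ m²) = 4.01×10^18 J.

4.0×10^18 J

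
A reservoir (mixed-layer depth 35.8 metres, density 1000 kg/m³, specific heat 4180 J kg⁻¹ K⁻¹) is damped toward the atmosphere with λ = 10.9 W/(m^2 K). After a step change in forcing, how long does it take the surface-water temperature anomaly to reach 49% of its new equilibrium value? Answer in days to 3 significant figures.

Areal heat capacity C = ρ c_p D = 1000 × 4180 × 35.8 = 1.50×10^8 J/(m²·K).
τ = C / λ = 1.50×10^8 / 10.9 = 1.37×10^7 s.
Fraction reached: 1 − e^(−t/τ) = 0.49 ⇒ t = −τ ln(1 − 0.49) = τ × 0.673.
t = 9.24×10^6 s = 107 days.

107 days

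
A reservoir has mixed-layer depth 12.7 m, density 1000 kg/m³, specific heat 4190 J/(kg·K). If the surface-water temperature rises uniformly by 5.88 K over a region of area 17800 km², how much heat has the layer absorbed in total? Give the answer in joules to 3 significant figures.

5.57×10^18 J

Areal heat capacity C = ρ c_p D = 1000 × 4190 × 12.7 = 5.32×10^7 J m⁻² K⁻¹.
Heat per unit area: q = C ΔT = 5.32×10^7 × 5.88 = 3.13×10^8 J/m².
Total heat: Q = q × A = 3.13×10^8 × (17800 × 10⁶ m²) = 5.57×10^18 J.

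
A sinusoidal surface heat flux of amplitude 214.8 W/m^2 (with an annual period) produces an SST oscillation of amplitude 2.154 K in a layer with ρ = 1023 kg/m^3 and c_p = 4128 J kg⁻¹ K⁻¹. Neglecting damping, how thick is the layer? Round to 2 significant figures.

ω = 2π / 3.15×10^7 s = 1.99×10^-7 s⁻¹.
Required C = F₀ / (A ω) = 214.8 / (2.154 × 1.99×10^-7) = 5.01×10^8 J/(m²·K).
D = C / (ρ c_p) = 5.01×10^8 / (1023 × 4128) = 119 m.

120 m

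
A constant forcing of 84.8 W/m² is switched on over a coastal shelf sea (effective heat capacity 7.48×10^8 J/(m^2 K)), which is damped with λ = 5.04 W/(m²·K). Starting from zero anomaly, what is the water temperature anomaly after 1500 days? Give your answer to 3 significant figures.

9.80 K

Areal heat capacity C = 7.48×10^8 J/(m^2 K) (given).
τ = C / λ = 7.48×10^8 / 5.04 = 1.48×10^8 s.
Equilibrium anomaly ΔT_eq = F / λ = 84.8 / 5.04 = 16.8 K.
t = 1500 days = 1.30×10^8 s, so t/τ = 0.873.
ΔT(t) = ΔT_eq (1 − e^(−t/τ)) = 16.8 × (1 − e^−0.873) = 9.80 K.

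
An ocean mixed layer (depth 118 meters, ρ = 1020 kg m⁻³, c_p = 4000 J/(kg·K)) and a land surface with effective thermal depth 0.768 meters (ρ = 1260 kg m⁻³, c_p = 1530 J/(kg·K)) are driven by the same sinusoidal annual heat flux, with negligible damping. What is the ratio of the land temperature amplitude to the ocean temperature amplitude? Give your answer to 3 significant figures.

325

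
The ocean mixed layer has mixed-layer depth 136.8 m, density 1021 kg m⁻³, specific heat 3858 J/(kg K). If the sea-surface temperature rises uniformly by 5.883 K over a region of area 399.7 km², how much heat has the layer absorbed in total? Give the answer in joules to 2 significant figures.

1.3×10^18 J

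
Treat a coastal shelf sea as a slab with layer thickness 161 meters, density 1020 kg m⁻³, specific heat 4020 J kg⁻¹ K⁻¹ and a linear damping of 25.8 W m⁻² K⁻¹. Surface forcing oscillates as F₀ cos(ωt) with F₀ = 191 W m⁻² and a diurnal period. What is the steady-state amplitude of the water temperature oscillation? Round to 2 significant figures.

0.0040 K

Areal heat capacity C = ρ c_p D = 1020 × 4020 × 161 = 6.60×10^8 J m⁻² K⁻¹.
Angular frequency ω = 2π / T = 2π / 86400 s = 7.27×10^-5 s⁻¹.
√((Cω)² + λ²) = √((48000)² + 25.8²) = 48000 W/(m²·K).
Amplitude A = F₀ / √((Cω)²+λ²) = 191 / 48000 = 0.00398 K.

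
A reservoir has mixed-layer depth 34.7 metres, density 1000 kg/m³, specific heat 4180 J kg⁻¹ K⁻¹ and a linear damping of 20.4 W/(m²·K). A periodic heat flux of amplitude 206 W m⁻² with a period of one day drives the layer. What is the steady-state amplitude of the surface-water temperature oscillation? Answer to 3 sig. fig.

0.0195 K

Areal heat capacity C = ρ c_p D = 1000 × 4180 × 34.7 = 1.45×10^8 J m⁻² K⁻¹.
Angular frequency ω = 2π / T = 2π / 86400 s = 7.27×10^-5 s⁻¹.
√((Cω)² + λ²) = √((10500)² + 20.4²) = 10500 W/(m²·K).
Amplitude A = F₀ / √((Cω)²+λ²) = 206 / 10500 = 0.0195 K.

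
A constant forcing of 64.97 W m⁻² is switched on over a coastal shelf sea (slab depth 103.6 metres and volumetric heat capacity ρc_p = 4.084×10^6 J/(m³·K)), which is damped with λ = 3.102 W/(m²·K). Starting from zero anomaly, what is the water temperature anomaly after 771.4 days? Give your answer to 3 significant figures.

Areal heat capacity C = ρc_p × D = 4.084×10^6 × 103.6 = 4.23×10^8 J/(m²·K).
τ = C / λ = 4.23×10^8 / 3.102 = 1.36×10^8 s.
Equilibrium anomaly ΔT_eq = F / λ = 64.97 / 3.102 = 20.9 K.
t = 771.4 days = 6.66×10^7 s, so t/τ = 0.489.
ΔT(t) = ΔT_eq (1 − e^(−t/τ)) = 20.9 × (1 − e^−0.489) = 8.10 K.

8.10 K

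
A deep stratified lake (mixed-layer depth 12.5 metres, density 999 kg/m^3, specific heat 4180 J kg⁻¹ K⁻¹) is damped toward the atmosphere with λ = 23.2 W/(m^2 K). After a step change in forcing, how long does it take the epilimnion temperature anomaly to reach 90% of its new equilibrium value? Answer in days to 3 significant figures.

Areal heat capacity C = ρ c_p D = 999 × 4180 × 12.5 = 5.22×10^7 J/(m^2 K).
τ = C / λ = 5.22×10^7 / 23.2 = 2.25×10^6 s.
Fraction reached: 1 − e^(−t/τ) = 0.90 ⇒ t = −τ ln(1 − 0.90) = τ × 2.30.
t = 5.18×10^6 s = 60.0 days.

60.0 days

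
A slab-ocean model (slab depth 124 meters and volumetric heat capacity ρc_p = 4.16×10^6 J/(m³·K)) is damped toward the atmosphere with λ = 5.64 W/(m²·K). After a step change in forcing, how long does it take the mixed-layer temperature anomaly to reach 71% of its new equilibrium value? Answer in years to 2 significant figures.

3.6 years

Areal heat capacity C = ρc_p × D = 4.16×10^6 × 124 = 5.16×10^8 J/(m^2 K).
τ = C / λ = 5.16×10^8 / 5.64 = 9.15×10^7 s.
Fraction reached: 1 − e^(−t/τ) = 0.71 ⇒ t = −τ ln(1 − 0.71) = τ × 1.24.
t = 1.13×10^8 s = 3.59 years.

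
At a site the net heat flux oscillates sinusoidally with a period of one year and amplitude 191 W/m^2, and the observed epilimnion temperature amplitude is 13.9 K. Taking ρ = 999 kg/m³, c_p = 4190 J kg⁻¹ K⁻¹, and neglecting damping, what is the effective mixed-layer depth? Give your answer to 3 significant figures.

ω = 2π / 3.15×10^7 s = 1.99×10^-7 s⁻¹.
Required C = F₀ / (A ω) = 191 / (13.9 × 1.99×10^-7) = 6.90×10^7 J/(m²·K).
D = C / (ρ c_p) = 6.90×10^7 / (999 × 4190) = 16.5 m.

16.5 m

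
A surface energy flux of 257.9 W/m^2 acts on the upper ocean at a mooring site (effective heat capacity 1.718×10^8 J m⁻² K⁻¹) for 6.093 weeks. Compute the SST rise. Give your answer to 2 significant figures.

Areal heat capacity C = 1.718×10^8 J m⁻² K⁻¹ (given).
Net heat input Q = F Δt = 257.9 × (6.093 weeks × 6.048×10^5 s/week) = 9.50×10^8 J/m².
ΔT = Q / C = 9.50×10^8 / 1.72×10^8 = 5.53 K.

5.5 K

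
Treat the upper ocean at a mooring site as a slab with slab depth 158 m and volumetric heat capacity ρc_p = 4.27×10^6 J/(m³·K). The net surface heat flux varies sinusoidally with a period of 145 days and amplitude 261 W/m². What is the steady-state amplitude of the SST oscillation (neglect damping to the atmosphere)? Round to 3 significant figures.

Areal heat capacity C = ρc_p × D = 4.27×10^6 × 158 = 6.75×10^8 J/(m²·K).
Angular frequency ω = 2π / T = 2π / 1.25×10^7 s = 5.02×10^-7 s⁻¹.
Cω = 6.75×10^8 × 5.02×10^-7 = 338 W/(m²·K).
Amplitude A = F₀ / (Cω) = 261 / 338 = 0.771 K.

0.771 K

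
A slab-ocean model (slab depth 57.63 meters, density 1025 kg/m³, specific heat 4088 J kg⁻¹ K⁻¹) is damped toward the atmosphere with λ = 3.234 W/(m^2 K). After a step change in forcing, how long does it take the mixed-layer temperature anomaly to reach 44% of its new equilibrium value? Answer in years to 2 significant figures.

1.4 years

Areal heat capacity C = ρ c_p D = 1025 × 4088 × 57.63 = 2.41×10^8 J/(m^2 K).
τ = C / λ = 2.41×10^8 / 3.234 = 7.47×10^7 s.
Fraction reached: 1 − e^(−t/τ) = 0.44 ⇒ t = −τ ln(1 − 0.44) = τ × 0.580.
t = 4.33×10^7 s = 1.37 years.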